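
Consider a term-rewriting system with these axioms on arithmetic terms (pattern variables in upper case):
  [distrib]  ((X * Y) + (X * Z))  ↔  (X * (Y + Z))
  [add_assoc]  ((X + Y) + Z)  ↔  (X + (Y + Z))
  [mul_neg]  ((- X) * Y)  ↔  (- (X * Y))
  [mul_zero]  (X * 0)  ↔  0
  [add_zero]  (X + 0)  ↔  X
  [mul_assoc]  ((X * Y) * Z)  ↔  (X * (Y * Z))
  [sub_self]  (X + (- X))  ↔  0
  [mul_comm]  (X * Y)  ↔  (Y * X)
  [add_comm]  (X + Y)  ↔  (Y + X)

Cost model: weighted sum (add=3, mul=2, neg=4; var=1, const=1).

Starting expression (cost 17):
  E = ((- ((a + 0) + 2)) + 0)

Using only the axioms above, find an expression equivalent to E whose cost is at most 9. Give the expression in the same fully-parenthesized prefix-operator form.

step 1: add_zero (→) rewrites (a + 0) into a, now ((- (a + 2)) + 0)
step 2: add_comm (→) rewrites (a + 2) into (2 + a), now ((- (2 + a)) + 0)
step 3: add_zero (→) rewrites ((- (2 + a)) + 0) into (- (2 + a)), reaching cost 9 (bound 9)

(- (2 + a))   [cost 9]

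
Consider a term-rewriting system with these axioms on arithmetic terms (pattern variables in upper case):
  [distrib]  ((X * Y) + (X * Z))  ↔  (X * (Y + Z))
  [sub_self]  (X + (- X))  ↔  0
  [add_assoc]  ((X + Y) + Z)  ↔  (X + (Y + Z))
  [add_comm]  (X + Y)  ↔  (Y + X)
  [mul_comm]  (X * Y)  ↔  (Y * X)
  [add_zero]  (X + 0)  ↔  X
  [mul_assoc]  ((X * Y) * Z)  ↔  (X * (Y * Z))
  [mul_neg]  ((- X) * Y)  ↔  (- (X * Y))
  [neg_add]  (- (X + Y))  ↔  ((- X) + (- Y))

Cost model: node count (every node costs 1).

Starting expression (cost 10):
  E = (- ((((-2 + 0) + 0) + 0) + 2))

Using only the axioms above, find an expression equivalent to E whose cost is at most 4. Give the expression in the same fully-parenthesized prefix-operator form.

step 1: add_zero (→) rewrites (-2 + 0) into -2, now (- (((-2 + 0) + 0) + 2))
step 2: add_zero (→) rewrites (-2 + 0) into -2, now (- ((-2 + 0) + 2))
step 3: add_zero (→) rewrites (-2 + 0) into -2, reaching cost 4 (bound 4)

(- (-2 + 2))   [cost 4]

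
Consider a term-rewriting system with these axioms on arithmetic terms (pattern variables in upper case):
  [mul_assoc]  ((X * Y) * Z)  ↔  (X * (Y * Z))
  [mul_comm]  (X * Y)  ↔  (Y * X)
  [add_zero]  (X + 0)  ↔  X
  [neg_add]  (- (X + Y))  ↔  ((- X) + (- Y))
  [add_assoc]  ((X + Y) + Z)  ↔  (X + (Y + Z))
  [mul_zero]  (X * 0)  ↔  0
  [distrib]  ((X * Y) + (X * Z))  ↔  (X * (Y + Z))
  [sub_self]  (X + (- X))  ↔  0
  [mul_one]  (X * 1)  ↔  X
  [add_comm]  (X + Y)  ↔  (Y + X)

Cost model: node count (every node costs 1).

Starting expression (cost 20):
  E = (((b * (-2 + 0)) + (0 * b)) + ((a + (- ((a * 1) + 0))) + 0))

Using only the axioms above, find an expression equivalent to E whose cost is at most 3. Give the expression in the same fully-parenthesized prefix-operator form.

step 1: mul_one (→) rewrites (a * 1) into a, now (((b * (-2 + 0)) + (0 * b)) + ((a + (- (a + 0))) + 0))
step 2: add_zero (→) rewrites (a + 0) into a, now (((b * (-2 + 0)) + (0 * b)) + ((a + (- a)) + 0))
step 3: add_zero (→) rewrites (-2 + 0) into -2, now (((b * -2) + (0 * b)) + ((a + (- a)) + 0))
step 4: mul_comm (→) rewrites (0 * b) into (b * 0), now (((b * -2) + (b * 0)) + ((a + (- a)) + 0))
step 5: add_zero (→) rewrites ((a + (- a)) + 0) into (a + (- a)), now (((b * -2) + (b * 0)) + (a + (- a)))
step 6: distrib (→) rewrites ((b * -2) + (b * 0)) into (b * (-2 + 0)), now ((b * (-2 + 0)) + (a + (- a)))
step 7: sub_self (→) rewrites (a + (- a)) into 0, now ((b * (-2 + 0)) + 0)
step 8: add_zero (→) rewrites ((b * (-2 + 0)) + 0) into (b * (-2 + 0))
step 9: add_zero (→) rewrites (-2 + 0) into -2, reaching cost 3 (bound 3)

(b * -2)   [cost 3]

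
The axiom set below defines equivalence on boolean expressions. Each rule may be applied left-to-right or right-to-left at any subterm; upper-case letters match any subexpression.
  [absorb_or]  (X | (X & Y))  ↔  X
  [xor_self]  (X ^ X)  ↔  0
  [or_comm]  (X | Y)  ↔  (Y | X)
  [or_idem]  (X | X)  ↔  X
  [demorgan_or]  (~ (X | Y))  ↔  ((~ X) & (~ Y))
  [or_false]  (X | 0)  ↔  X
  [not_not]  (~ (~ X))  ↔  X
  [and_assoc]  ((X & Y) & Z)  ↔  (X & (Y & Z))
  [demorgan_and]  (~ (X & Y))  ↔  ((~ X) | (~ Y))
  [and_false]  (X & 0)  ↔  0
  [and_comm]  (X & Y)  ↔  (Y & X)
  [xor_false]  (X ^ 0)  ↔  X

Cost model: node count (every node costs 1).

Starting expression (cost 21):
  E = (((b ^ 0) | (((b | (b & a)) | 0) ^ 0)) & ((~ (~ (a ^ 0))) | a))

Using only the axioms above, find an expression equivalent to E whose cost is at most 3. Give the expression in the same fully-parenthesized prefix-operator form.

(b & a)   [cost 3]

1. [absorb_or →] (b | (b & a))  →  b;  E = (((b ^ 0) | ((b | 0) ^ 0)) & ((~ (~ (a ^ 0))) | a))
2. [or_false →] (b | 0)  →  b;  E = (((b ^ 0) | (b ^ 0)) & ((~ (~ (a ^ 0))) | a))
3. [not_not →] (~ (~ (a ^ 0)))  →  (a ^ 0);  E = (((b ^ 0) | (b ^ 0)) & ((a ^ 0) | a))
4. [xor_false →] (a ^ 0)  →  a;  E = (((b ^ 0) | (b ^ 0)) & (a | a))
5. [or_idem →] ((b ^ 0) | (b ^ 0))  →  (b ^ 0);  E = ((b ^ 0) & (a | a))
6. [or_idem →] (a | a)  →  a;  E = ((b ^ 0) & a)
7. [xor_false →] (b ^ 0)  →  b;  cost 3 ≤ 3, done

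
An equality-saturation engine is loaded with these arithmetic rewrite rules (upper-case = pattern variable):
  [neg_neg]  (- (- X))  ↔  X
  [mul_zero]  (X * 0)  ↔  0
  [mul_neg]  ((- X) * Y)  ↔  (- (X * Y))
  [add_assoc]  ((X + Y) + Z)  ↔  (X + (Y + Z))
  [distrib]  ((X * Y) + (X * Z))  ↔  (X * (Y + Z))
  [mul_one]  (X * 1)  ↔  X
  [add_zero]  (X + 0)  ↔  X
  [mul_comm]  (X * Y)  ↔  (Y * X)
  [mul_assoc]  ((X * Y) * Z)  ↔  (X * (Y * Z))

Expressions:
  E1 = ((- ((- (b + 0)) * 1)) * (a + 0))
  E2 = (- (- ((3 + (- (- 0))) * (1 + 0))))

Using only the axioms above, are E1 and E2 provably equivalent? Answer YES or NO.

NO

All listed rules preserve value, hence provable equivalence implies equal values everywhere; look for a separating assignment.
a=0, b=0 gives E1 ↦ 0, E2 ↦ 3; values differ ⇒ not provably equivalent.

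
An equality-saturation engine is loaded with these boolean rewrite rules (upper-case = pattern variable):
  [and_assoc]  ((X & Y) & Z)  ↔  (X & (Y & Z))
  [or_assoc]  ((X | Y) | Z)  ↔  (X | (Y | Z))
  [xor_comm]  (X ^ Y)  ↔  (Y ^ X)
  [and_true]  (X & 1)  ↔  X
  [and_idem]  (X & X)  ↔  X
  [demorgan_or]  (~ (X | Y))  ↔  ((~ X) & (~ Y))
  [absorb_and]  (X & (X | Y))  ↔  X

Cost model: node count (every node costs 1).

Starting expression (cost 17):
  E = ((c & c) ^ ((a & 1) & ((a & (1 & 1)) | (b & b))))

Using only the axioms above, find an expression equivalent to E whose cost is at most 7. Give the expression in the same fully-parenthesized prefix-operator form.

(1) (b & b)  =[and_idem →]=  b    ⊢ ((c & c) ^ ((a & 1) & ((a & (1 & 1)) | b)))
(2) (1 & 1)  =[and_true →]=  1    ⊢ ((c & c) ^ ((a & 1) & ((a & 1) | b)))
(3) ((a & 1) & ((a & 1) | b))  =[absorb_and →]=  (a & 1)    ⊢ cost 7, within 7

((c & c) ^ (a & 1))   [cost 7]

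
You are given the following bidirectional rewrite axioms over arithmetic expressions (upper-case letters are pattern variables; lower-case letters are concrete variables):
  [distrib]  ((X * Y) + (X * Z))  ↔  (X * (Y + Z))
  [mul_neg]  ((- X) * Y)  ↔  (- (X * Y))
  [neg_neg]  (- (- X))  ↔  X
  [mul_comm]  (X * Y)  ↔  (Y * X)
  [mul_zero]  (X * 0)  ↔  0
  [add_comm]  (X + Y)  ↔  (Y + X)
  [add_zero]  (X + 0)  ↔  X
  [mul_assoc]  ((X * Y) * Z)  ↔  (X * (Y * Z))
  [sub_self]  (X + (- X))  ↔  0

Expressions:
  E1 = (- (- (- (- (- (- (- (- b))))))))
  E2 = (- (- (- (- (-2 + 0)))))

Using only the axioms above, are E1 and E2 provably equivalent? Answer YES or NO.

The axioms are sound identities: if E1 ↔* E2 then E1 and E2 evaluate identically under any assignment.
Under b=0: E1 evaluates to 0, E2 to -2. Distinct ⇒ no rewrite sequence connects them.

NO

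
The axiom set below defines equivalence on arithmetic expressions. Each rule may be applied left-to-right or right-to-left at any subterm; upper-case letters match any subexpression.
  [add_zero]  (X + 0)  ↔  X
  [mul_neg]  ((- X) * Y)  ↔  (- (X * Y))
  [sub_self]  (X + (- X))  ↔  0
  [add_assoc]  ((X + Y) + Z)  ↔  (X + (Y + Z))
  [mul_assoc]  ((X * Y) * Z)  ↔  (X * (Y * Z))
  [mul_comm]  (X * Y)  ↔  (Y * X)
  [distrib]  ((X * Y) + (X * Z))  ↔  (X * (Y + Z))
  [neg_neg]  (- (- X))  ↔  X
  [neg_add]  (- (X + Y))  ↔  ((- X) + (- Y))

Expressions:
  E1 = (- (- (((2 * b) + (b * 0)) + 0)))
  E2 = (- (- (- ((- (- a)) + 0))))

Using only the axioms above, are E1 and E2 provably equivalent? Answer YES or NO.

NO

All listed rules preserve value, hence provable equivalence implies equal values everywhere; look for a separating assignment.
a=0, b=1 gives E1 ↦ 2, E2 ↦ 0; values differ ⇒ not provably equivalent.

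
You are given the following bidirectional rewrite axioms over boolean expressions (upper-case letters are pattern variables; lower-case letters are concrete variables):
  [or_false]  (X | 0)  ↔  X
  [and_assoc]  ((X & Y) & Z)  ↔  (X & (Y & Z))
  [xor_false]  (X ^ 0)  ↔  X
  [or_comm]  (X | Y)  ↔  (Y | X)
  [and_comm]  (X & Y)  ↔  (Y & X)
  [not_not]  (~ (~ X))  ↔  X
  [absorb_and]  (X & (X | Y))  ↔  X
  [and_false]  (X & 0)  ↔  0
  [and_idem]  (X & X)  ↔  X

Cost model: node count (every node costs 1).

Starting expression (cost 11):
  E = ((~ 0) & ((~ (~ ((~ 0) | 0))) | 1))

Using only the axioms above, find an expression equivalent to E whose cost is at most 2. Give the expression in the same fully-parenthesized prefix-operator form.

(~ 0)   [cost 2]

1. [or_false →] ((~ 0) | 0)  →  (~ 0);  E = ((~ 0) & ((~ (~ (~ 0))) | 1))
2. [not_not →] (~ (~ (~ 0)))  →  (~ 0);  E = ((~ 0) & ((~ 0) | 1))
3. [absorb_and →] ((~ 0) & ((~ 0) | 1))  →  (~ 0);  cost 2 ≤ 2, done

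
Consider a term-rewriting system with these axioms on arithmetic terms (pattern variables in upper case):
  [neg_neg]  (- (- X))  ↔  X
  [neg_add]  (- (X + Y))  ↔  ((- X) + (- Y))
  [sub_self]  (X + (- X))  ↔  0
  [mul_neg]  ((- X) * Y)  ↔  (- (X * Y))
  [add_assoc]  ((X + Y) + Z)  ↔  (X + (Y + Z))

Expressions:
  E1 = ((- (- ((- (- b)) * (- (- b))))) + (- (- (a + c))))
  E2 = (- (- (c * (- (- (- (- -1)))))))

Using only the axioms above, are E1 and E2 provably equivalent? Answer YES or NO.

All listed rules preserve value, hence provable equivalence implies equal values everywhere; look for a separating assignment.
a=0, b=0, c=1 gives E1 ↦ 1, E2 ↦ -1; values differ ⇒ not provably equivalent.

NO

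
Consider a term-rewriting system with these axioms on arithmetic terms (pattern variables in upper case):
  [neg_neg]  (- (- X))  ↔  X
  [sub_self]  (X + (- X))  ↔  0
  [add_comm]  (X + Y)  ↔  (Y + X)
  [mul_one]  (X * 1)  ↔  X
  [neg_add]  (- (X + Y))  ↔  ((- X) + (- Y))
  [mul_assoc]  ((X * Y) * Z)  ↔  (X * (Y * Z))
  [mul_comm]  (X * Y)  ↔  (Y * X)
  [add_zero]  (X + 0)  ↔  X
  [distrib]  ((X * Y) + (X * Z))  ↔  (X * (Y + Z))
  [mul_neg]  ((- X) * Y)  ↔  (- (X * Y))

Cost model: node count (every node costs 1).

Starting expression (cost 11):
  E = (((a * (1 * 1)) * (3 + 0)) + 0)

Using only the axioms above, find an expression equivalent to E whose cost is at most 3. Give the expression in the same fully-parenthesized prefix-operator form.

(a * 3)   [cost 3]

step 1: mul_one (→) rewrites (1 * 1) into 1, now (((a * 1) * (3 + 0)) + 0)
step 2: add_zero (→) rewrites (((a * 1) * (3 + 0)) + 0) into ((a * 1) * (3 + 0))
step 3: add_zero (→) rewrites (3 + 0) into 3, now ((a * 1) * 3)
step 4: mul_one (→) rewrites (a * 1) into a, reaching cost 3 (bound 3)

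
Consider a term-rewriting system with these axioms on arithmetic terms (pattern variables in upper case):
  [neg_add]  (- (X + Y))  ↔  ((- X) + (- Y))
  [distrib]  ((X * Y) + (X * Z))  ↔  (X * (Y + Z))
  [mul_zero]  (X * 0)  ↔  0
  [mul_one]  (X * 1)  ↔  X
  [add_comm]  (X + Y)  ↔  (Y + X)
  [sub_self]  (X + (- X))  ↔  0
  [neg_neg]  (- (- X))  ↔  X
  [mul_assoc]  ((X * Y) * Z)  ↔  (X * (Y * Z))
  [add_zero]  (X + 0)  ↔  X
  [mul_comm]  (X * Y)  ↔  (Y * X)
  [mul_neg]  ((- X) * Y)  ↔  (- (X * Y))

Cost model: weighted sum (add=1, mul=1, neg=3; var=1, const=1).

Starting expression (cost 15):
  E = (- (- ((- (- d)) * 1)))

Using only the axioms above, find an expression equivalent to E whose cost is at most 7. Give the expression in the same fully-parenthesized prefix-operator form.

(- (- d))   [cost 7]

(1) (- (- ((- (- d)) * 1)))  =[neg_neg →]=  ((- (- d)) * 1)
(2) ((- (- d)) * 1)  =[mul_neg →]=  (- ((- d) * 1))
(3) ((- d) * 1)  =[mul_one →]=  (- d)    ⊢ cost 7, within 7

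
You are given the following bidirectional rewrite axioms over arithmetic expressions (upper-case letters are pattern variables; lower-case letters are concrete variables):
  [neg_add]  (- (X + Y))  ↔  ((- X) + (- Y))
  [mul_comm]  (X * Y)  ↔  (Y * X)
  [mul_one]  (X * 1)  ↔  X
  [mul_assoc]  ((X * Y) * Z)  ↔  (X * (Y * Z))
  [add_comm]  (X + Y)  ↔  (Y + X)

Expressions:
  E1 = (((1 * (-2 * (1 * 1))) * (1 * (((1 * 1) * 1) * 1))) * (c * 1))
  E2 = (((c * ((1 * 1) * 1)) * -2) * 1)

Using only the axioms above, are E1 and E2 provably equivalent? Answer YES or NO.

YES

step 1: mul_one (→) rewrites ((1 * 1) * 1) into (1 * 1), now (((1 * (-2 * (1 * 1))) * (1 * ((1 * 1) * 1))) * (c * 1))
step 2: mul_one (→) rewrites (1 * 1) into 1, now (((1 * (-2 * (1 * 1))) * (1 * (1 * 1))) * (c * 1))
step 3: mul_comm (→) rewrites (1 * (1 * 1)) into ((1 * 1) * 1), now (((1 * (-2 * (1 * 1))) * ((1 * 1) * 1)) * (c * 1))
step 4: mul_one (→) rewrites (1 * 1) into 1, now (((1 * (-2 * (1 * 1))) * (1 * 1)) * (c * 1))
step 5: mul_one (→) rewrites (c * 1) into c, now (((1 * (-2 * (1 * 1))) * (1 * 1)) * c)
step 6: mul_one (→) rewrites (1 * 1) into 1, now (((1 * (-2 * 1)) * (1 * 1)) * c)
step 7: mul_one (→) rewrites (1 * 1) into 1, now (((1 * (-2 * 1)) * 1) * c)
step 8: mul_comm (→) rewrites (1 * (-2 * 1)) into ((-2 * 1) * 1), now ((((-2 * 1) * 1) * 1) * c)
step 9: mul_one (→) rewrites (-2 * 1) into -2, now (((-2 * 1) * 1) * c)
step 10: mul_one (→) rewrites (-2 * 1) into -2, now ((-2 * 1) * c)
step 11: mul_one (→) rewrites (-2 * 1) into -2, now (-2 * c)
step 12: mul_comm (→) rewrites (-2 * c) into (c * -2)
step 13: mul_one (←) rewrites c into (c * 1), now ((c * 1) * -2)
step 14: mul_one (←) rewrites 1 into (1 * 1), now ((c * (1 * 1)) * -2)
step 15: mul_one (←) rewrites 1 into (1 * 1), now ((c * ((1 * 1) * 1)) * -2)
step 16: mul_one (←) rewrites ((c * ((1 * 1) * 1)) * -2) into (((c * ((1 * 1) * 1)) * -2) * 1), which is E2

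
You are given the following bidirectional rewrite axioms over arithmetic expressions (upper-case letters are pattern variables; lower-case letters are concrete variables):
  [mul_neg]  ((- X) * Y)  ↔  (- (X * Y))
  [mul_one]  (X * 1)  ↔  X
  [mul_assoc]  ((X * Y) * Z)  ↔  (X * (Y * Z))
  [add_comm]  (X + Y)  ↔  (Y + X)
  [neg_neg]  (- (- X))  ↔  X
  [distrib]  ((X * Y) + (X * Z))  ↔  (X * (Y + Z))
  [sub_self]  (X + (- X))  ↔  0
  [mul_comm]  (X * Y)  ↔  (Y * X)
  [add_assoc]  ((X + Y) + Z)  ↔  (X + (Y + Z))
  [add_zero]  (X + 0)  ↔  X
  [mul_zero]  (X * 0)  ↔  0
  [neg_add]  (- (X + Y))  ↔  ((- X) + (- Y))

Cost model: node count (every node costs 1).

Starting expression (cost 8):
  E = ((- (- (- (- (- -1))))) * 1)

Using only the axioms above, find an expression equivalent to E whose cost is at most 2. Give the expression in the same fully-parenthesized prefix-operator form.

(- -1)   [cost 2]

(1) (- (- (- -1)))  =[neg_neg →]=  (- -1)    ⊢ ((- (- (- -1))) * 1)
(2) (- (- -1))  =[neg_neg →]=  -1    ⊢ ((- -1) * 1)
(3) ((- -1) * 1)  =[mul_one →]=  (- -1)    ⊢ cost 2, within 2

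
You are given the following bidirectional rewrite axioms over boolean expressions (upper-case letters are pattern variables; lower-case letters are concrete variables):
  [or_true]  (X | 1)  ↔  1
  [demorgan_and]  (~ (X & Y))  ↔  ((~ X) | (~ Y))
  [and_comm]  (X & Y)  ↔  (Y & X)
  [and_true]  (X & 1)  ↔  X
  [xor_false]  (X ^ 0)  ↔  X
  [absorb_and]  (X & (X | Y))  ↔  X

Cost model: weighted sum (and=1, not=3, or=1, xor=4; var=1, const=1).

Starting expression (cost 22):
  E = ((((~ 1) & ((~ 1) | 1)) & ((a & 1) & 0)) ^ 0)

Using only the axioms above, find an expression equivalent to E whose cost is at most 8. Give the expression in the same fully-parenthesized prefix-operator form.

1. [and_true →] (a & 1)  →  a;  E = ((((~ 1) & ((~ 1) | 1)) & (a & 0)) ^ 0)
2. [xor_false →] ((((~ 1) & ((~ 1) | 1)) & (a & 0)) ^ 0)  →  (((~ 1) & ((~ 1) | 1)) & (a & 0))
3. [absorb_and →] ((~ 1) & ((~ 1) | 1))  →  (~ 1);  cost 8 ≤ 8, done

((~ 1) & (a & 0))   [cost 8]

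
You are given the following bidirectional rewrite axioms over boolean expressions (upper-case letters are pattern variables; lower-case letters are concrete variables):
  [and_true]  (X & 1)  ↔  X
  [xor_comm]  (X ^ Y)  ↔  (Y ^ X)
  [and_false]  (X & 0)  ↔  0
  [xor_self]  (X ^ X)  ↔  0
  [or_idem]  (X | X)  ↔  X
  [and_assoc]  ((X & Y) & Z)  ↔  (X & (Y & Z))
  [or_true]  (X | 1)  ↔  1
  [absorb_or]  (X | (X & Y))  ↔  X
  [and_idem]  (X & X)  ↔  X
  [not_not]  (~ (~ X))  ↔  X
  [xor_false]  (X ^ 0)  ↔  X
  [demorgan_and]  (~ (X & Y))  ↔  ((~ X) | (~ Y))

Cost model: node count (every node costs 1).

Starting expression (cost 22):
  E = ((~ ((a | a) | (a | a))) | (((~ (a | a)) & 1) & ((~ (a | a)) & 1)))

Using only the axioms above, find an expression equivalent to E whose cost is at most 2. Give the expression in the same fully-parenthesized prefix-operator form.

(1) (((~ (a | a)) & 1) & ((~ (a | a)) & 1))  =[and_idem →]=  ((~ (a | a)) & 1)    ⊢ ((~ ((a | a) | (a | a))) | ((~ (a | a)) & 1))
(2) ((a | a) | (a | a))  =[or_idem →]=  (a | a)    ⊢ ((~ (a | a)) | ((~ (a | a)) & 1))
(3) ((~ (a | a)) | ((~ (a | a)) & 1))  =[absorb_or →]=  (~ (a | a))
(4) (a | a)  =[or_idem →]=  a    ⊢ cost 2, within 2

(~ a)   [cost 2]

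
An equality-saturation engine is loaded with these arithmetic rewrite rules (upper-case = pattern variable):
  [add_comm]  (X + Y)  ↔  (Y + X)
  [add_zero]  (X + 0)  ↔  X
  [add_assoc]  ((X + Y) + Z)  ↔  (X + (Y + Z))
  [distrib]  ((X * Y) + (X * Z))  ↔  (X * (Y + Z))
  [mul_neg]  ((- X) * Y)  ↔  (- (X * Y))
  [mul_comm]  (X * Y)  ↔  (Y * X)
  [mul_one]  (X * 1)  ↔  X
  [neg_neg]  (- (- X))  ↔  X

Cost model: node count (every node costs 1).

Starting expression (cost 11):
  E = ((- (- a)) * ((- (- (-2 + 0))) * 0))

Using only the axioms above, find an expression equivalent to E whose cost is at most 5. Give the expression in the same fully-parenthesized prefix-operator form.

(1) (- (- (-2 + 0)))  =[neg_neg →]=  (-2 + 0)    ⊢ ((- (- a)) * ((-2 + 0) * 0))
(2) (- (- a))  =[neg_neg →]=  a    ⊢ (a * ((-2 + 0) * 0))
(3) (-2 + 0)  =[add_zero →]=  -2    ⊢ cost 5, within 5

(a * (-2 * 0))   [cost 5]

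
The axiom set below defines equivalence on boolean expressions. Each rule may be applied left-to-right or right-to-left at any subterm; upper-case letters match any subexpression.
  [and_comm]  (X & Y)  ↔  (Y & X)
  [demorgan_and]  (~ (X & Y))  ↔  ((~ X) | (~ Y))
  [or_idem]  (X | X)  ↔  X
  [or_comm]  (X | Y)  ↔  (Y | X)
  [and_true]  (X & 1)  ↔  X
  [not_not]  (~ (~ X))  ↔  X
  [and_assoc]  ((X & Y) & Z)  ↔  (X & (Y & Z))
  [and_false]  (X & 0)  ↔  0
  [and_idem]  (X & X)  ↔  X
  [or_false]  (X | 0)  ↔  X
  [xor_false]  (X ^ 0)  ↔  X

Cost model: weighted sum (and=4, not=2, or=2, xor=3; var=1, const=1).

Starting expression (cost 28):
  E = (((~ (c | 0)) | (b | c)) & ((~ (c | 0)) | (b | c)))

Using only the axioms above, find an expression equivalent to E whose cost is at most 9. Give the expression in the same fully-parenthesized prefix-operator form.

1. [and_idem →] (((~ (c | 0)) | (b | c)) & ((~ (c | 0)) | (b | c)))  →  ((~ (c | 0)) | (b | c))
2. [or_false →] (c | 0)  →  c;  cost 9 ≤ 9, done

((~ c) | (b | c))   [cost 9]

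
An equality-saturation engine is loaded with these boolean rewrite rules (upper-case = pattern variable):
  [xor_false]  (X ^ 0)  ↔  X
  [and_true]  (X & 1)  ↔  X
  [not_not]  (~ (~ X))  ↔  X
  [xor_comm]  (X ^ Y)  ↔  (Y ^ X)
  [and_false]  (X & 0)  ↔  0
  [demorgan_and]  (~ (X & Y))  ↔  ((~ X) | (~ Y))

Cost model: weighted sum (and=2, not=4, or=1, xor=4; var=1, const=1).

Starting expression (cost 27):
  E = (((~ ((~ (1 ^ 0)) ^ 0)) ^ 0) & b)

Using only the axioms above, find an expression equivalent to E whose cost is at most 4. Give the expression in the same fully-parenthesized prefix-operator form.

(1 & b)   [cost 4]

1. [xor_false →] ((~ (1 ^ 0)) ^ 0)  →  (~ (1 ^ 0));  E = (((~ (~ (1 ^ 0))) ^ 0) & b)
2. [xor_false →] (1 ^ 0)  →  1;  E = (((~ (~ 1)) ^ 0) & b)
3. [not_not →] (~ (~ 1))  →  1;  E = ((1 ^ 0) & b)
4. [xor_false →] (1 ^ 0)  →  1;  cost 4 ≤ 4, done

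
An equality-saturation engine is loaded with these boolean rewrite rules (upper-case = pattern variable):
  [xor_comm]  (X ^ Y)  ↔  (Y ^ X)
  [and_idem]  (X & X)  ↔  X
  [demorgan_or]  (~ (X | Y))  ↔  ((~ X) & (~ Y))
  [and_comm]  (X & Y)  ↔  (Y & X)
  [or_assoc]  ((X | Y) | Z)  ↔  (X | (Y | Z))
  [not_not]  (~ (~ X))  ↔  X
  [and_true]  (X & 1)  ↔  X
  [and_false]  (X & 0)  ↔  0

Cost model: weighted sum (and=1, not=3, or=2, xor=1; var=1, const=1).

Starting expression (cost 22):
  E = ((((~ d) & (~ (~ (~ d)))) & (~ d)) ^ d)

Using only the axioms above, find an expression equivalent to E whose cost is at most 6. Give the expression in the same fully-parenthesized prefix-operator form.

((~ d) ^ d)   [cost 6]

(1) (~ (~ d))  =[not_not →]=  d    ⊢ ((((~ d) & (~ d)) & (~ d)) ^ d)
(2) ((~ d) & (~ d))  =[and_idem →]=  (~ d)    ⊢ (((~ d) & (~ d)) ^ d)
(3) ((~ d) & (~ d))  =[and_idem →]=  (~ d)    ⊢ cost 6, within 6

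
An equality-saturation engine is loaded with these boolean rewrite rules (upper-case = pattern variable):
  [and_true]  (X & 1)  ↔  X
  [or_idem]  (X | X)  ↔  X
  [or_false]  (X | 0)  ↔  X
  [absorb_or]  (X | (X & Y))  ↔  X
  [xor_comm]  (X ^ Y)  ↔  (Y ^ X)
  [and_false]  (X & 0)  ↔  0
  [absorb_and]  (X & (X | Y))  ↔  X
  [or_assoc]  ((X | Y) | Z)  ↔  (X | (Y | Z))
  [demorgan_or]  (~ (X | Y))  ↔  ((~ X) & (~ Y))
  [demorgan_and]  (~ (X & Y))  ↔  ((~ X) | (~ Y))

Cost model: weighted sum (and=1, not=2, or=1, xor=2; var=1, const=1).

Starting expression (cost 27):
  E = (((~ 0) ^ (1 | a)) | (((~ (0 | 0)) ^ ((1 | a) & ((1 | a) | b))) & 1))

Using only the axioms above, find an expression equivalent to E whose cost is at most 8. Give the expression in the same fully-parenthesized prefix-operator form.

((~ 0) ^ (1 | a))   [cost 8]

step 1: absorb_and (→) rewrites ((1 | a) & ((1 | a) | b)) into (1 | a), now (((~ 0) ^ (1 | a)) | (((~ (0 | 0)) ^ (1 | a)) & 1))
step 2: or_idem (→) rewrites (0 | 0) into 0, now (((~ 0) ^ (1 | a)) | (((~ 0) ^ (1 | a)) & 1))
step 3: absorb_or (→) rewrites (((~ 0) ^ (1 | a)) | (((~ 0) ^ (1 | a)) & 1)) into ((~ 0) ^ (1 | a)), reaching cost 8 (bound 8)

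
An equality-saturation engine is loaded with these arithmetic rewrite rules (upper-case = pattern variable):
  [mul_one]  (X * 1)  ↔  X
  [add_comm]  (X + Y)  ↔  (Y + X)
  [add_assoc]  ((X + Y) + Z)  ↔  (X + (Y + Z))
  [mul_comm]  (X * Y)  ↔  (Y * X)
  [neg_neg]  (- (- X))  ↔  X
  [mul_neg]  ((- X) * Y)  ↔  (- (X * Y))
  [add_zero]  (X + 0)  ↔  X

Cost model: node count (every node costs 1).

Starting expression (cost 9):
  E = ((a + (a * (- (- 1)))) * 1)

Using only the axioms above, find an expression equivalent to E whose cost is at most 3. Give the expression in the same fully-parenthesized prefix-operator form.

(1) ((a + (a * (- (- 1)))) * 1)  =[mul_one →]=  (a + (a * (- (- 1))))
(2) (- (- 1))  =[neg_neg →]=  1    ⊢ (a + (a * 1))
(3) (a * 1)  =[mul_one →]=  a    ⊢ cost 3, within 3

(a + a)   [cost 3]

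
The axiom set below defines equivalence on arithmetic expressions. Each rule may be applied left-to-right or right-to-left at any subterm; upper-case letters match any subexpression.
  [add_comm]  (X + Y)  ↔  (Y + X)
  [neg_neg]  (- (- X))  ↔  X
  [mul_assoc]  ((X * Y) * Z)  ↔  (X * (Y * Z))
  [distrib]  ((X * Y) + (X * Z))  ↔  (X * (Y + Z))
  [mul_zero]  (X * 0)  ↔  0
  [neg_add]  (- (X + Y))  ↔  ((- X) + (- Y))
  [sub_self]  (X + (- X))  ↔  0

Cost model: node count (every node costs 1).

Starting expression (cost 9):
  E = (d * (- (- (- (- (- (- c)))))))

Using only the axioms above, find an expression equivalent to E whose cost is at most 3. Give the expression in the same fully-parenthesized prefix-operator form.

1. [neg_neg →] (- (- (- (- (- c)))))  →  (- (- (- c)));  E = (d * (- (- (- (- c)))))
2. [neg_neg →] (- (- (- c)))  →  (- c);  E = (d * (- (- c)))
3. [neg_neg →] (- (- c))  →  c;  cost 3 ≤ 3, done

(d * c)   [cost 3]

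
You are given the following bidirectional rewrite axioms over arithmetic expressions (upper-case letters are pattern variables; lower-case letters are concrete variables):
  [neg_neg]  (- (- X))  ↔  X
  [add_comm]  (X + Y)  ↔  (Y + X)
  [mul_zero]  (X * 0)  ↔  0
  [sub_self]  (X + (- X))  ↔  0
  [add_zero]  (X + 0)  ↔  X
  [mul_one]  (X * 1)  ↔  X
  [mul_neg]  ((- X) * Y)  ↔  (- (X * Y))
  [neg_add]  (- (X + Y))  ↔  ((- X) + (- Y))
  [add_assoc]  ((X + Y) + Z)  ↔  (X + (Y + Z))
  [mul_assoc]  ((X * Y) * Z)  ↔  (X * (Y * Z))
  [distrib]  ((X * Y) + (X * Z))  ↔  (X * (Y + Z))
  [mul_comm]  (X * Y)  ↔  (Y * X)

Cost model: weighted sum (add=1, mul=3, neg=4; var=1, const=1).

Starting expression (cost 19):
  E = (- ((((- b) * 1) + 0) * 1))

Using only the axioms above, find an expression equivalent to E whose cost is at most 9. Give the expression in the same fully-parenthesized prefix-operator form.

step 1: mul_one (→) rewrites ((((- b) * 1) + 0) * 1) into (((- b) * 1) + 0), now (- (((- b) * 1) + 0))
step 2: mul_one (→) rewrites ((- b) * 1) into (- b), now (- ((- b) + 0))
step 3: add_zero (→) rewrites ((- b) + 0) into (- b), reaching cost 9 (bound 9)

(- (- b))   [cost 9]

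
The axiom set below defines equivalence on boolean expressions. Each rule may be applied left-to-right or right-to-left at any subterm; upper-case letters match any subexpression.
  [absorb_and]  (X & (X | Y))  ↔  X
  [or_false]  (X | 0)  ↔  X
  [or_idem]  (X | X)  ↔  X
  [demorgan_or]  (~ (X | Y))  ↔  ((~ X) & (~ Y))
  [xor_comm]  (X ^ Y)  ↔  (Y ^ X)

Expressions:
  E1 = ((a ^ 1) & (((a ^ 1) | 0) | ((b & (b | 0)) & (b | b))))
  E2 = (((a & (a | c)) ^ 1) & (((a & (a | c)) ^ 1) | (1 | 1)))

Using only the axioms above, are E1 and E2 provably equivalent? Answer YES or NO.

step 1: absorb_and (→) rewrites (b & (b | 0)) into b, now ((a ^ 1) & (((a ^ 1) | 0) | (b & (b | b))))
step 2: absorb_and (→) rewrites (b & (b | b)) into b, now ((a ^ 1) & (((a ^ 1) | 0) | b))
step 3: or_false (→) rewrites ((a ^ 1) | 0) into (a ^ 1), now ((a ^ 1) & ((a ^ 1) | b))
step 4: absorb_and (→) rewrites ((a ^ 1) & ((a ^ 1) | b)) into (a ^ 1)
step 5: absorb_and (←) rewrites a into (a & (a | c)), now ((a & (a | c)) ^ 1)
step 6: absorb_and (←) rewrites ((a & (a | c)) ^ 1) into (((a & (a | c)) ^ 1) & (((a & (a | c)) ^ 1) | 1))
step 7: or_idem (←) rewrites 1 into (1 | 1), which is E2

YES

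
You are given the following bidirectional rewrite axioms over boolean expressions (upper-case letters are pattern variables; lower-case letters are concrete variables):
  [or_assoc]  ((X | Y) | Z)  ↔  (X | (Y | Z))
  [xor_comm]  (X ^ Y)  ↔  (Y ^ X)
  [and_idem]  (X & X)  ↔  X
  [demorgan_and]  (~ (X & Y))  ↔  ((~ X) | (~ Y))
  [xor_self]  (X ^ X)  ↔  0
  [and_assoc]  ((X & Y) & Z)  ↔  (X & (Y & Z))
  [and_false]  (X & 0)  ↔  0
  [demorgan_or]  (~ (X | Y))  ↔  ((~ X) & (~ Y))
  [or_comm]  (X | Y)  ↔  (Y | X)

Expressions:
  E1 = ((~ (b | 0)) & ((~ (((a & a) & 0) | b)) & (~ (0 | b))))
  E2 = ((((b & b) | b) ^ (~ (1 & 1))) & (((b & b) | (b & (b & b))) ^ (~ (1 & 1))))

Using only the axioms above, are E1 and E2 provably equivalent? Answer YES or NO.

NO

Every axiom is a valid identity, so a rewrite proof would force E1 and E2 to agree under every assignment.
At a=0, b=0: E1 = 1 but E2 = 0; they differ, so no derivation exists.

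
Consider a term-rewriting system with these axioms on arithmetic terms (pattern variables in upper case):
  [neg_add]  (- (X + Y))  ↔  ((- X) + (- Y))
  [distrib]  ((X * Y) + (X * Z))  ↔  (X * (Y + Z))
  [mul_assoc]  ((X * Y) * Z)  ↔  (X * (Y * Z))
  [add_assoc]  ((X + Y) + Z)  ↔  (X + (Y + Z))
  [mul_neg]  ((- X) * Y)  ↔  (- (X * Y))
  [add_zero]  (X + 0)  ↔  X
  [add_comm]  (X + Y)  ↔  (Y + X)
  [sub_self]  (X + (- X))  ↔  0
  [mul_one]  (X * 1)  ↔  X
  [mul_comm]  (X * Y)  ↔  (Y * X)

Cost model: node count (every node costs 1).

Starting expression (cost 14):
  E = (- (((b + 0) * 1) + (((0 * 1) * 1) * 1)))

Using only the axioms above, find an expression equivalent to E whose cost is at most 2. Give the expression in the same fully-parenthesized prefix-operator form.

(- b)   [cost 2]

1. [mul_one →] (((0 * 1) * 1) * 1)  →  ((0 * 1) * 1);  E = (- (((b + 0) * 1) + ((0 * 1) * 1)))
2. [mul_one →] (0 * 1)  →  0;  E = (- (((b + 0) * 1) + (0 * 1)))
3. [mul_one →] (0 * 1)  →  0;  E = (- (((b + 0) * 1) + 0))
4. [add_zero →] (((b + 0) * 1) + 0)  →  ((b + 0) * 1);  E = (- ((b + 0) * 1))
5. [add_zero →] (b + 0)  →  b;  E = (- (b * 1))
6. [mul_one →] (b * 1)  →  b;  cost 2 ≤ 2, done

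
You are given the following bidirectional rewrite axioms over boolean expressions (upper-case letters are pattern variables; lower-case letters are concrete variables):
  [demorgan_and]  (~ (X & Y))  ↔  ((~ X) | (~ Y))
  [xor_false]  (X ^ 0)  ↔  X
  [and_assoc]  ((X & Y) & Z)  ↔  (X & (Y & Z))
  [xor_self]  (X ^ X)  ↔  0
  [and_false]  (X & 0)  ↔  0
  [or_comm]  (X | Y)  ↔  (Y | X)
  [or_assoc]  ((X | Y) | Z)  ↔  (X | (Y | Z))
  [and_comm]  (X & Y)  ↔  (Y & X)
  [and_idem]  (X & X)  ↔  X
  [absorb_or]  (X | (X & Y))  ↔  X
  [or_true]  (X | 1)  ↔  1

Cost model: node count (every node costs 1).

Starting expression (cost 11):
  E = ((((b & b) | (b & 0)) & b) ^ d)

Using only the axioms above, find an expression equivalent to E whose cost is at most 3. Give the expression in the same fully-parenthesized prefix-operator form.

(1) (b & b)  =[and_idem →]=  b    ⊢ (((b | (b & 0)) & b) ^ d)
(2) (b | (b & 0))  =[absorb_or →]=  b    ⊢ ((b & b) ^ d)
(3) (b & b)  =[and_idem →]=  b    ⊢ cost 3, within 3

(b ^ d)   [cost 3]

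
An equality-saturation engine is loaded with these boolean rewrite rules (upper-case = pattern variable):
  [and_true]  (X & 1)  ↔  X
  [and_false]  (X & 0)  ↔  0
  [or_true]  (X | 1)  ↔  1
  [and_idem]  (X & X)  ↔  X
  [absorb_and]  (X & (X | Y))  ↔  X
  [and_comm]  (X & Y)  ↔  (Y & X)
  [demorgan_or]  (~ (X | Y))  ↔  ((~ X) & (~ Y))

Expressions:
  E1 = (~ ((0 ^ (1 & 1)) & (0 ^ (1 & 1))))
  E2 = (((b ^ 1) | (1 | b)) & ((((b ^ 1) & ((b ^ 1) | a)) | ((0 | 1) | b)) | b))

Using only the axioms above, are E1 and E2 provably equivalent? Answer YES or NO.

The axioms are sound identities: if E1 ↔* E2 then E1 and E2 evaluate identically under any assignment.
Under a=0, b=0: E1 evaluates to 0, E2 to 1. Distinct ⇒ no rewrite sequence connects them.

NO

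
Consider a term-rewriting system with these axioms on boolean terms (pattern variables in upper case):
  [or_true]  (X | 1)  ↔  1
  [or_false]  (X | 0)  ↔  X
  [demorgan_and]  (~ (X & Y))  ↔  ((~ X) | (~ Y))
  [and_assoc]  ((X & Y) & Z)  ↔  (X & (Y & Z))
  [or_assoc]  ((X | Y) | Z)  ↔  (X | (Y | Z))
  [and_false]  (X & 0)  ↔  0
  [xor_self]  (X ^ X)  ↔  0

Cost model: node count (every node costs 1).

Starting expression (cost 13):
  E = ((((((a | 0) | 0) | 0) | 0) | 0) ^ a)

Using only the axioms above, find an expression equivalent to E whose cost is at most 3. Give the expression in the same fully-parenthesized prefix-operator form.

(a ^ a)   [cost 3]

1. [or_false →] (((a | 0) | 0) | 0)  →  ((a | 0) | 0);  E = (((((a | 0) | 0) | 0) | 0) ^ a)
2. [or_false →] ((a | 0) | 0)  →  (a | 0);  E = ((((a | 0) | 0) | 0) ^ a)
3. [or_false →] (((a | 0) | 0) | 0)  →  ((a | 0) | 0);  E = (((a | 0) | 0) ^ a)
4. [or_false →] ((a | 0) | 0)  →  (a | 0);  E = ((a | 0) ^ a)
5. [or_false →] (a | 0)  →  a;  cost 3 ≤ 3, done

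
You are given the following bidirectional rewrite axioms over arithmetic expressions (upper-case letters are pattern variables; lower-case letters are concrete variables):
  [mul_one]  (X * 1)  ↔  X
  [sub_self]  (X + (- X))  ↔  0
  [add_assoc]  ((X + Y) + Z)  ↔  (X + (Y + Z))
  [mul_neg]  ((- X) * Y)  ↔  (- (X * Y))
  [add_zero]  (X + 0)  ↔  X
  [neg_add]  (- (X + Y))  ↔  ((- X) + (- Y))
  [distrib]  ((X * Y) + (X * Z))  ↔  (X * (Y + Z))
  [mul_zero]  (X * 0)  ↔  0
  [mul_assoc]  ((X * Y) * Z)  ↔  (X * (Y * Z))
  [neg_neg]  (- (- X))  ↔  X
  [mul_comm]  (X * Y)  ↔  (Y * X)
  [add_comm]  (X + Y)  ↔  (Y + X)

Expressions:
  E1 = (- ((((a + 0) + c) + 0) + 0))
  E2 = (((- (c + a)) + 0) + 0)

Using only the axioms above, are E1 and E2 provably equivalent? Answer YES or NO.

YES

(1) ((((a + 0) + c) + 0) + 0)  =[add_zero →]=  (((a + 0) + c) + 0)    ⊢ (- (((a + 0) + c) + 0))
(2) (((a + 0) + c) + 0)  =[add_zero →]=  ((a + 0) + c)    ⊢ (- ((a + 0) + c))
(3) (a + 0)  =[add_zero →]=  a    ⊢ (- (a + c))
(4) (a + c)  =[add_comm →]=  (c + a)    ⊢ (- (c + a))
(5) (- (c + a))  =[add_zero ←]=  ((- (c + a)) + 0)
(6) (- (c + a))  =[add_zero ←]=  ((- (c + a)) + 0)    ⊢ E2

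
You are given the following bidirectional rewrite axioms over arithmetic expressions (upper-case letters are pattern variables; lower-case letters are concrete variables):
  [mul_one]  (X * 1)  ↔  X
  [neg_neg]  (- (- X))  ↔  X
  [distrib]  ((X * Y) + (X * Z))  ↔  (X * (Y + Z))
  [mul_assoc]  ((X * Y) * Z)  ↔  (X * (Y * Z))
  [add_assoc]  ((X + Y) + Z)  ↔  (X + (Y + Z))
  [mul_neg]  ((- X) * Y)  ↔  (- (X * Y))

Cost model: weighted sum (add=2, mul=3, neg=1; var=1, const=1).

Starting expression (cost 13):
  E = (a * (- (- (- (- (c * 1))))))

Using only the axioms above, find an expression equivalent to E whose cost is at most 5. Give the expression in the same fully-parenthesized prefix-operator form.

(1) (- (- (- (- (c * 1)))))  =[neg_neg →]=  (- (- (c * 1)))    ⊢ (a * (- (- (c * 1))))
(2) (- (- (c * 1)))  =[neg_neg →]=  (c * 1)    ⊢ (a * (c * 1))
(3) (c * 1)  =[mul_one →]=  c    ⊢ cost 5, within 5

(a * c)   [cost 5]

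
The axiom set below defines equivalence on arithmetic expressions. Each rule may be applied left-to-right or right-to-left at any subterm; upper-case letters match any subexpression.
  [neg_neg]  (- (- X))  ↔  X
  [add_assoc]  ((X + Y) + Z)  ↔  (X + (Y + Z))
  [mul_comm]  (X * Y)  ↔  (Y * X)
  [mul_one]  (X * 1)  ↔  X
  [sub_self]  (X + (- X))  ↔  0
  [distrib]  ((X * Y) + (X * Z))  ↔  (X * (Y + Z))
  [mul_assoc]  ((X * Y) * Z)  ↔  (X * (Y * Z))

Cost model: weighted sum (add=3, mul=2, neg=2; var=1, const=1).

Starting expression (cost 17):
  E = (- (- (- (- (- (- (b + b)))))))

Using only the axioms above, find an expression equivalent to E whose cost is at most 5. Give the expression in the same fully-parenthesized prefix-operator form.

(b + b)   [cost 5]

(1) (- (- (- (- (- (b + b))))))  =[neg_neg →]=  (- (- (- (b + b))))    ⊢ (- (- (- (- (b + b)))))
(2) (- (- (- (- (b + b)))))  =[neg_neg →]=  (- (- (b + b)))
(3) (- (- (b + b)))  =[neg_neg →]=  (b + b)    ⊢ cost 5, within 5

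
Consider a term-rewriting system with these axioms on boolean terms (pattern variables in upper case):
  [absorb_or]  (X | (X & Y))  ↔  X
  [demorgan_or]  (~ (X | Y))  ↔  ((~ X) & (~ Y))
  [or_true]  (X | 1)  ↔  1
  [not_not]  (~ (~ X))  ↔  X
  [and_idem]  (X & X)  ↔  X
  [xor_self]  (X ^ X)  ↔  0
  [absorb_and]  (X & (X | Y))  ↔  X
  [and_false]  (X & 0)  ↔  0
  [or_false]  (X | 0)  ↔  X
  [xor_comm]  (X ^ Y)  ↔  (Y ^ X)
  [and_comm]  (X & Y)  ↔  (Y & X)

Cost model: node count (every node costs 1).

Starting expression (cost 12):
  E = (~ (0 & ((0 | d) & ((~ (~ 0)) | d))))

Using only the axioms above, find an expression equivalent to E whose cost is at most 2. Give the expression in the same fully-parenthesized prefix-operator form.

(~ 0)   [cost 2]

1. [not_not →] (~ (~ 0))  →  0;  E = (~ (0 & ((0 | d) & (0 | d))))
2. [and_idem →] ((0 | d) & (0 | d))  →  (0 | d);  E = (~ (0 & (0 | d)))
3. [absorb_and →] (0 & (0 | d))  →  0;  cost 2 ≤ 2, done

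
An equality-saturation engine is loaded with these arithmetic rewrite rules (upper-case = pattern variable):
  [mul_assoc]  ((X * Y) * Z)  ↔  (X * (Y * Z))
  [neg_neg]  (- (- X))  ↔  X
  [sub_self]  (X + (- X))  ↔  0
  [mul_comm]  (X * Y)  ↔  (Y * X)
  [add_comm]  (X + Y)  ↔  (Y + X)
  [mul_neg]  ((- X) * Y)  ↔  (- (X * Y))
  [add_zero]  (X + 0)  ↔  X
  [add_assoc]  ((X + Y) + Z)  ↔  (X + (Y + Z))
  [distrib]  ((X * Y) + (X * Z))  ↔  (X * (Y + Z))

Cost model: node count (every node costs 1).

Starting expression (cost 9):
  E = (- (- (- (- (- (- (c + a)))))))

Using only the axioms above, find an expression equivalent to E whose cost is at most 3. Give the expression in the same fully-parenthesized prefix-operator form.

1. [neg_neg →] (- (- (- (- (c + a)))))  →  (- (- (c + a)));  E = (- (- (- (- (c + a)))))
2. [neg_neg →] (- (- (- (- (c + a)))))  →  (- (- (c + a)))
3. [neg_neg →] (- (- (c + a)))  →  (c + a);  cost 3 ≤ 3, done

(c + a)   [cost 3]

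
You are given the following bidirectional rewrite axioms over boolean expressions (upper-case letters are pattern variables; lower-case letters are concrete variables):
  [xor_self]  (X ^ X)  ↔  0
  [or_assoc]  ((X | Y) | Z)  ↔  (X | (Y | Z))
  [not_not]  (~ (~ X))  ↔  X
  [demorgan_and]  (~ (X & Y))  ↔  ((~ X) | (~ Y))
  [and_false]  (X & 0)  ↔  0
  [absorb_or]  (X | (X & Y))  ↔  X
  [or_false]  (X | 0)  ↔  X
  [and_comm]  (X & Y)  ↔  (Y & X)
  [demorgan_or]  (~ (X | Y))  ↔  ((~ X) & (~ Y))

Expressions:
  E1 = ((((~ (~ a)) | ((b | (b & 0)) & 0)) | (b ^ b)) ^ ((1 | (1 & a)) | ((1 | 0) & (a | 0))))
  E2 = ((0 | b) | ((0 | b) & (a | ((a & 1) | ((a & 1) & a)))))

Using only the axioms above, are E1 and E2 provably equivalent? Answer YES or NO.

Every axiom is a valid identity, so a rewrite proof would force E1 and E2 to agree under every assignment.
At a=0, b=0: E1 = 1 but E2 = 0; they differ, so no derivation exists.

NO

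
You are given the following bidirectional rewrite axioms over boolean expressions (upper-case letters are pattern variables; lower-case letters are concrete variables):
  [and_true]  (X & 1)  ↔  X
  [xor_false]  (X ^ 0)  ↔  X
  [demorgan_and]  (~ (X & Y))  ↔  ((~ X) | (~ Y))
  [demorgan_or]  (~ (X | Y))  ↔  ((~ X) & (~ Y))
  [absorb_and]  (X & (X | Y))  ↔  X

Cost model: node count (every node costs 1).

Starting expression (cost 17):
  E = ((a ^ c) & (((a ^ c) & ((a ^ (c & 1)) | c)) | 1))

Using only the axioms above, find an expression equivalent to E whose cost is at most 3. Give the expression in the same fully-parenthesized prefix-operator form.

(a ^ c)   [cost 3]

1. [and_true →] (c & 1)  →  c;  E = ((a ^ c) & (((a ^ c) & ((a ^ c) | c)) | 1))
2. [absorb_and →] ((a ^ c) & ((a ^ c) | c))  →  (a ^ c);  E = ((a ^ c) & ((a ^ c) | 1))
3. [absorb_and →] ((a ^ c) & ((a ^ c) | 1))  →  (a ^ c);  cost 3 ≤ 3, done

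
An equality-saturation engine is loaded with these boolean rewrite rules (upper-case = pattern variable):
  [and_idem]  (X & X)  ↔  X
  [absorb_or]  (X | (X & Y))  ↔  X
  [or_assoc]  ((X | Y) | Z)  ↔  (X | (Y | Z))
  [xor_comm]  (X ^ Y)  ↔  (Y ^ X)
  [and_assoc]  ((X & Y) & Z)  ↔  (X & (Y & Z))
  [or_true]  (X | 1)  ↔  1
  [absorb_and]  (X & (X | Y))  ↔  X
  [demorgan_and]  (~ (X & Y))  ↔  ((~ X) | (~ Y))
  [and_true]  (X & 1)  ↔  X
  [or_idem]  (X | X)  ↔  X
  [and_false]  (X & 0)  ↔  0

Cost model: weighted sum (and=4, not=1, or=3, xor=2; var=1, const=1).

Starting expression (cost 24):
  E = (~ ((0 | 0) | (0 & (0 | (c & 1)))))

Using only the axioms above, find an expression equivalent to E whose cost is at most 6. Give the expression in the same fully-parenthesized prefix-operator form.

(~ (0 | 0))   [cost 6]

(1) (0 | 0)  =[or_idem →]=  0    ⊢ (~ (0 | (0 & (0 | (c & 1)))))
(2) (c & 1)  =[and_true →]=  c    ⊢ (~ (0 | (0 & (0 | c))))
(3) (0 & (0 | c))  =[absorb_and →]=  0    ⊢ cost 6, within 6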